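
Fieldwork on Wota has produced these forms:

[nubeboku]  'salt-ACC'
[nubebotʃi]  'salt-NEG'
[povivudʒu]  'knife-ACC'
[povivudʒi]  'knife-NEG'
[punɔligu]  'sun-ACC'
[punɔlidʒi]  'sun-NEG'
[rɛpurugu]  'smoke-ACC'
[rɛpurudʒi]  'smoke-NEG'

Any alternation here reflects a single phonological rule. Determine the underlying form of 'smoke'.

/rɛpurug/

In [rɛpurugu] and [rɛpurudʒi] the final segment of 'smoke' alternates: [g] ~ [dʒ].
Compare 'knife', with invariant [dʒ] in [povivudʒu] and [povivudʒi]: an analysis with underlying /dʒ/ and a rule producing [g] before the ACC suffix would wrongly predict alternation here too.
The alternation reflects palatalization before a front vowel: /k/ and /g/ become palato-alveolar [tʃ] and [dʒ] before a front vowel. /g/ is underlying.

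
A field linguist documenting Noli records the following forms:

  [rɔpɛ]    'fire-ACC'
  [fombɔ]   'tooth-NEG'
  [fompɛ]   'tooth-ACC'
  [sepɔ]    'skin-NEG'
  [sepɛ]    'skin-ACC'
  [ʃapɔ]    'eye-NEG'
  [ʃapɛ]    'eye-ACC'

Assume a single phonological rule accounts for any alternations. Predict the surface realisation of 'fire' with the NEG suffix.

[rɔpɔ]

The NEG suffix surfaces as [-bɔ] and [-pɔ], depending on the final segment of the stem.
The ACC suffix, which begins with [p], is invariant after every stem; so [p] is not altered by any rule here.
So the underlying form is /-bɔ/, and voiced stops become voiceless after a vowel.
After 'fire', which ends in a vowel, the suffix surfaces as [-pɔ], giving [rɔpɔ].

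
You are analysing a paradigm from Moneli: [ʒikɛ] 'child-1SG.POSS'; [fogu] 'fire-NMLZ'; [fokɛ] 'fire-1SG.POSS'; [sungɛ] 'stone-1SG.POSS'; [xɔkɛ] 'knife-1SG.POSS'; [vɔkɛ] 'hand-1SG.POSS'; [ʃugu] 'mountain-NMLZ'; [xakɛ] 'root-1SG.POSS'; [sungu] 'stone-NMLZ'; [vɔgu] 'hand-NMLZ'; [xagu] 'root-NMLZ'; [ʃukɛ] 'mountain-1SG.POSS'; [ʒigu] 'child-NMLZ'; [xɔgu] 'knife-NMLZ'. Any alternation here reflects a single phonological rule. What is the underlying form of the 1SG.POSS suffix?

The 1SG.POSS morpheme has two allomorphs, [-gɛ] and [-kɛ].
By contrast the NMLZ suffix keeps its initial [g] throughout — that segment must be underlying.
The 1SG.POSS suffix is therefore /-kɛ/ underlyingly, with post-nasal voicing: voiceless stops become voiced after a nasal.

/-kɛ/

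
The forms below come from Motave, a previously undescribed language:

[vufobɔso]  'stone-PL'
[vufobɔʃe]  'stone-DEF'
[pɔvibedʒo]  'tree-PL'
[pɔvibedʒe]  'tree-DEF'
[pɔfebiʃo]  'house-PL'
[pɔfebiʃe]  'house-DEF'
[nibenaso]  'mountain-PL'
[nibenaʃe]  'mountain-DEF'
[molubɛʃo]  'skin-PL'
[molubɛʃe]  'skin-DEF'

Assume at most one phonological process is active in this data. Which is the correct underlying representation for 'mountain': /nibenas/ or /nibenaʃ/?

/nibenas/

The root 'mountain' surfaces as [nibenaso] and [nibenaʃe], with a stem-final [s] ~ [ʃ] alternation.
If /ʃ/ were underlying and a rule turned it into [s] before the PL suffix, 'house' would also alternate; but it has [ʃ] in both [pɔfebiʃo] and [pɔfebiʃe].
Therefore /s/ is basic and [ʃ] is derived by palatalization before a front vowel (/s/ becomes palato-alveolar [ʃ] before a front vowel).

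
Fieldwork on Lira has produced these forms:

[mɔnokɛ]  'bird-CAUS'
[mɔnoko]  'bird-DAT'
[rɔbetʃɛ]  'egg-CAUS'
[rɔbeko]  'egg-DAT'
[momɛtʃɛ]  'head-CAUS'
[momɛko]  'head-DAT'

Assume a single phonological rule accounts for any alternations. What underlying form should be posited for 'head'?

/momɛtʃ/

The root 'head' surfaces as [momɛtʃɛ] and [momɛko], with a stem-final [tʃ] ~ [k] alternation.
The stem 'bird' ([mɔnokɛ], [mɔnoko]) shows [k] unchanged in both environments, so [k] cannot be basic with [tʃ] derived before the CAUS suffix.
Therefore /tʃ/ is basic and [k] is derived by depalatalization (palato-alveolar /tʃ/ becomes [k] when no front vowel follows).
So 'head' = /momɛtʃ/.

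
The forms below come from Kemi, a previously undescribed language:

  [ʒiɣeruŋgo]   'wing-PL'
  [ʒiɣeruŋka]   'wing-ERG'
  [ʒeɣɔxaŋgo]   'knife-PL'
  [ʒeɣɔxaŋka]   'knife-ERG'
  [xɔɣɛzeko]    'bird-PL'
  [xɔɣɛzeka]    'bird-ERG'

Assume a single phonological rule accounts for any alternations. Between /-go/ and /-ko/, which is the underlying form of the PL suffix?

The PL morpheme has two allomorphs, [-go] and [-ko].
The ERG suffix, which begins with [k], is invariant after every stem; so [k] is not altered by any rule here.
So the underlying form is /-go/, and voiced stops become voiceless after a vowel.

/-go/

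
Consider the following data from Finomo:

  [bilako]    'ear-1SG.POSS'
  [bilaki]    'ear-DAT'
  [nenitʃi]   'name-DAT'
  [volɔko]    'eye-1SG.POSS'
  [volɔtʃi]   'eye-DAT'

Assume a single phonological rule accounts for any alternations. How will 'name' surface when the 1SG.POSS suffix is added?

[neniko]

In [volɔko] and [volɔtʃi] the final segment of 'eye' alternates: [k] ~ [tʃ].
If /k/ were underlying and a rule turned it into [tʃ] before the DAT suffix, 'ear' would also alternate; but it has [k] in both [bilako] and [bilaki].
The underlying segment must be /tʃ/; palato-alveolar /tʃ/ becomes [k] when no front vowel follows, yielding [k] there.
From [nenitʃi] the stem 'name' is /nenitʃ/; when no front vowel follows this yields [neniko].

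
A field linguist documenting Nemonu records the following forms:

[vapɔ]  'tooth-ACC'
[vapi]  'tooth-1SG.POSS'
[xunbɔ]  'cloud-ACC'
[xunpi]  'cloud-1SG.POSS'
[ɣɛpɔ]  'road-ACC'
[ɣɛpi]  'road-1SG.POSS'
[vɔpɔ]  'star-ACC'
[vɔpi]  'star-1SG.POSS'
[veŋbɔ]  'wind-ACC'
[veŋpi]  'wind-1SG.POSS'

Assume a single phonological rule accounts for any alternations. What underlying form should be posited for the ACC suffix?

/-bɔ/

The ACC morpheme has two allomorphs, [-bɔ] and [-pɔ].
By contrast the 1SG.POSS suffix keeps its initial [p] throughout — that segment must be underlying.
The ACC suffix is therefore /-bɔ/ underlyingly, with post-vocalic devoicing: voiced stops become voiceless after a vowel.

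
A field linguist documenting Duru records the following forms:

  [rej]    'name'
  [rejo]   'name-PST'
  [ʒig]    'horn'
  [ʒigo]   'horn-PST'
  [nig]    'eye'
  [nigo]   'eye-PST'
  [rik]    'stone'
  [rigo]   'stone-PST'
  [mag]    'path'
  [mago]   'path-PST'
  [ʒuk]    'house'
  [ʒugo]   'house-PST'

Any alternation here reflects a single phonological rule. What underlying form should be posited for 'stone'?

/rik/

In [rik] and [rigo] the final segment of 'stone' alternates: [k] ~ [g].
If /g/ were underlying and a rule turned it into [k] in isolation, 'horn' would also alternate; but it has [g] in both [ʒig] and [ʒigo].
The alternation reflects intervocalic voicing: voiceless stops become voiced between vowels. /k/ is underlying.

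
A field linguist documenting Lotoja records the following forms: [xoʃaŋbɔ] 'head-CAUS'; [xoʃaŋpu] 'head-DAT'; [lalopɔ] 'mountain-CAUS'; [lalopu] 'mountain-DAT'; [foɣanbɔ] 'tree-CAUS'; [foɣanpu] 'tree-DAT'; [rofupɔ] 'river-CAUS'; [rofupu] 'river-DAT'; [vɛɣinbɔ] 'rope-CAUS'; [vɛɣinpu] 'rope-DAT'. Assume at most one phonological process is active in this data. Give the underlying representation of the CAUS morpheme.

The CAUS morpheme has two allomorphs, [-bɔ] and [-pɔ].
By contrast the DAT suffix keeps its initial [p] throughout — that segment must be underlying.
So the underlying form is /-bɔ/, and voiced stops become voiceless after a vowel.

/-bɔ/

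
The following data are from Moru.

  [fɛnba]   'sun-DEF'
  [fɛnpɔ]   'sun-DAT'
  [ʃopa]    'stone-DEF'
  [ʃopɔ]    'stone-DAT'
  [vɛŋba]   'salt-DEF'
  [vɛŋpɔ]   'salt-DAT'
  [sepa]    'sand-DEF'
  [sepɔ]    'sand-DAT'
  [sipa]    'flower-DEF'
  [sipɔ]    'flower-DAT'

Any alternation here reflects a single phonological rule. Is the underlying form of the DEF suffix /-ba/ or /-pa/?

/-ba/

The DEF morpheme has two allomorphs, [-ba] and [-pa].
By contrast the DAT suffix keeps its initial [p] throughout — that segment must be underlying.
So the underlying form is /-ba/, and voiced stops become voiceless after a vowel.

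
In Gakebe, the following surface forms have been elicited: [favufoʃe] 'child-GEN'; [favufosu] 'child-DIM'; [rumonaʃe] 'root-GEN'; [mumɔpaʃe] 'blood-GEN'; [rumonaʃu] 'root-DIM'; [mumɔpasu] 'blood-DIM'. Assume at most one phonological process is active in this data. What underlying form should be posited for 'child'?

/favufos/

The stem for 'child' ends in [s] in [favufosu] but [ʃ] in [favufoʃe].
If /ʃ/ were underlying and a rule turned it into [s] before the DIM suffix, 'root' would also alternate; but it has [ʃ] in both [rumonaʃu] and [rumonaʃe].
The alternation reflects palatalization before a front vowel: /s/ becomes palato-alveolar [ʃ] before a front vowel. /s/ is underlying.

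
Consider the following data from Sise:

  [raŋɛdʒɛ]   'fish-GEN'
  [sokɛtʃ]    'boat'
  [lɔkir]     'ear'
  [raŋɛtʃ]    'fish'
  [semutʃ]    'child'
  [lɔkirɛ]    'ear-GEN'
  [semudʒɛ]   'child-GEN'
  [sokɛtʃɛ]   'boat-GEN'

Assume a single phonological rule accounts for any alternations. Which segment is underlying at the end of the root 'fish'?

In [raŋɛtʃ] and [raŋɛdʒɛ] the final segment of 'fish' alternates: [tʃ] ~ [dʒ].
The stem 'boat' ([sokɛtʃ], [sokɛtʃɛ]) shows [tʃ] unchanged in both environments, so [tʃ] cannot be basic with [dʒ] derived before the GEN suffix.
The alternation reflects word-final obstruent devoicing: voiced obstruents become voiceless word-finally. /dʒ/ is underlying.

/dʒ/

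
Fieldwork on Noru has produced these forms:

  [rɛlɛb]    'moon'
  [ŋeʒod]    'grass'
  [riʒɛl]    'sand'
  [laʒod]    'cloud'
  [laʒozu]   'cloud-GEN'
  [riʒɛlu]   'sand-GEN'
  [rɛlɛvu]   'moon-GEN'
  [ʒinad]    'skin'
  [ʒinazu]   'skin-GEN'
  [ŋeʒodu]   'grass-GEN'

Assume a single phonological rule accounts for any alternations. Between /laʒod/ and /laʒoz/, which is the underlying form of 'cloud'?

/laʒoz/

The stem for 'cloud' ends in [d] in [laʒod] but [z] in [laʒozu].
The stem 'grass' ([ŋeʒod], [ŋeʒodu]) shows [d] unchanged in both environments, so [d] cannot be basic with [z] derived before the GEN suffix.
The underlying segment must be /z/; voiced fricatives become stops word-finally, yielding [d] there.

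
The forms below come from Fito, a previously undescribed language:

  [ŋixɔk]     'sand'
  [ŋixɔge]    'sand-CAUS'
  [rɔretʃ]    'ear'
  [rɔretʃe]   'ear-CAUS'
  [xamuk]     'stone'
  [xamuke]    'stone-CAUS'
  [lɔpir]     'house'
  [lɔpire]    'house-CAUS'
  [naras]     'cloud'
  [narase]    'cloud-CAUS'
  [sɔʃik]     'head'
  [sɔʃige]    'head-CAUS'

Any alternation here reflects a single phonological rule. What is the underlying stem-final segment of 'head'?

In [sɔʃik] and [sɔʃige] the final segment of 'head' alternates: [k] ~ [g].
Compare 'stone', with invariant [k] in [xamuk] and [xamuke]: an analysis with underlying /k/ and a rule producing [g] before the CAUS suffix would wrongly predict alternation here too.
So /g/ is underlying, and a rule of word-final obstruent devoicing — voiced obstruents become voiceless word-finally — gives [k].

/g/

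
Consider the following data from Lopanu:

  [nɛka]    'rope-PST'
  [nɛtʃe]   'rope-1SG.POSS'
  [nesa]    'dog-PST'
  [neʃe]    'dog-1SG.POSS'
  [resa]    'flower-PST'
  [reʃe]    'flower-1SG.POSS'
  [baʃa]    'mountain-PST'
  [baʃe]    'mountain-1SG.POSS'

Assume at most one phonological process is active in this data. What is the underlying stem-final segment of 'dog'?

/s/

The stem for 'dog' ends in [s] in [nesa] but [ʃ] in [neʃe].
The stem 'mountain' ([baʃa], [baʃe]) shows [ʃ] unchanged in both environments, so [ʃ] cannot be basic with [s] derived before the PST suffix.
Therefore /s/ is basic and [ʃ] is derived by palatalization before a front vowel (/k/ and /s/ become palato-alveolar [tʃ] and [ʃ] before a front vowel).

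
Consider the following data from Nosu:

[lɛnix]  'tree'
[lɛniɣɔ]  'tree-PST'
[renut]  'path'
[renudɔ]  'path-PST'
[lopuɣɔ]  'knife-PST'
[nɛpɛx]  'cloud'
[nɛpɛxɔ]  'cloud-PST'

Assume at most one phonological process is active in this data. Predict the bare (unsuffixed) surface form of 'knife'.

The stem for 'tree' ends in [x] in [lɛnix] but [ɣ] in [lɛniɣɔ].
Compare 'cloud', with invariant [x] in [nɛpɛx] and [nɛpɛxɔ]: an analysis with underlying /x/ and a rule producing [ɣ] before the PST suffix would wrongly predict alternation here too.
So /ɣ/ is underlying, and a rule of word-final obstruent devoicing — voiced obstruents become voiceless word-finally — gives [x].
From [lopuɣɔ] the stem 'knife' is /lopuɣ/; word-finally this yields [lopux].

[lopux]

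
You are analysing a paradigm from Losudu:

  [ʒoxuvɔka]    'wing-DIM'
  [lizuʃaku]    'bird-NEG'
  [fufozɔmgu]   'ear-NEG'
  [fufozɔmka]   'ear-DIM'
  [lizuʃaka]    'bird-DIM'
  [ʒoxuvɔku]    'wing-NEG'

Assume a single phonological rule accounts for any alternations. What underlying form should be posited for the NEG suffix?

/-gu/

The NEG morpheme has two allomorphs, [-gu] and [-ku].
By contrast the DIM suffix keeps its initial [k] throughout — that segment must be underlying.
So the underlying form is /-gu/, and voiced stops become voiceless after a vowel.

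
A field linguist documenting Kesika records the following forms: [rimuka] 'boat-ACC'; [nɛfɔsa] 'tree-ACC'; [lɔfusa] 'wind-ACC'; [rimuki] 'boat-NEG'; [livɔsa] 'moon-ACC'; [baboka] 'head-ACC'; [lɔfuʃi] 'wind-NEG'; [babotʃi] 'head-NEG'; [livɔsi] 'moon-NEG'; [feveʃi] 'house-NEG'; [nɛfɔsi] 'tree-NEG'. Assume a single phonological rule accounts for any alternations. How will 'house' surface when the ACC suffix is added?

[fevesa]

In [lɔfuʃi] and [lɔfusa] the final segment of 'wind' alternates: [ʃ] ~ [s].
Compare 'moon', with invariant [s] in [livɔsi] and [livɔsa]: an analysis with underlying /s/ and a rule producing [ʃ] before the NEG suffix would wrongly predict alternation here too.
The underlying segment must be /ʃ/; palato-alveolar /tʃ/ and /ʃ/ become [k] and [s] when no front vowel follows, yielding [s] there.
The one attested form of 'house', [feveʃi], shows underlying /feveʃ/. Applying the same rule when no front vowel follows gives [fevesa].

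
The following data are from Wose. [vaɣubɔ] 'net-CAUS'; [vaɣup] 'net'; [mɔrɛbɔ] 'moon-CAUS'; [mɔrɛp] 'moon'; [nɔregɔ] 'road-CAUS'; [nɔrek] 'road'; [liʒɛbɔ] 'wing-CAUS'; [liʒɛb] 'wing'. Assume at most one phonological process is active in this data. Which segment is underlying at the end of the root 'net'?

In [vaɣubɔ] and [vaɣup] the final segment of 'net' alternates: [b] ~ [p].
If /b/ were underlying and a rule turned it into [p] in isolation, 'wing' would also alternate; but it has [b] in both [liʒɛbɔ] and [liʒɛb].
The alternation reflects intervocalic voicing: voiceless stops become voiced between vowels. /p/ is underlying.

/p/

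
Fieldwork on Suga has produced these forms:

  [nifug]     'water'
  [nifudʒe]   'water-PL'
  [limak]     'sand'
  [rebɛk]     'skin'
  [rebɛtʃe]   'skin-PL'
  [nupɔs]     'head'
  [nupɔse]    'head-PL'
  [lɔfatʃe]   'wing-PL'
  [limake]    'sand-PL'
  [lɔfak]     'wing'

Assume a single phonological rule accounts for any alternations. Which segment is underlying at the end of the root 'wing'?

'wing' shows [tʃ] ~ [k] at the end of the stem ([lɔfatʃe] vs [lɔfak]).
The stem 'sand' ([limake], [limak]) shows [k] unchanged in both environments, so [k] cannot be basic with [tʃ] derived before the PL suffix.
The underlying segment must be /tʃ/; palato-alveolar /tʃ/ and /dʒ/ become [k] and [g] when no front vowel follows, yielding [k] there.

/tʃ/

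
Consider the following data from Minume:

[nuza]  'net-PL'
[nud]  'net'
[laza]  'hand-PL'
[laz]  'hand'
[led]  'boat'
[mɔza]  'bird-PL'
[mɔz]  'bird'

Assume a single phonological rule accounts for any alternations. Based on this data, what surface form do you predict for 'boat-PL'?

[leza]

The stem for 'net' ends in [z] in [nuza] but [d] in [nud].
Compare 'hand', with invariant [z] in [laza] and [laz]: an analysis with underlying /z/ and a rule producing [d] in isolation would wrongly predict alternation here too.
The alternation reflects intervocalic spirantization: voiced stops become fricatives between vowels. /d/ is underlying.
The one attested form of 'boat', [led], shows underlying /led/. Applying the same rule between vowels gives [leza].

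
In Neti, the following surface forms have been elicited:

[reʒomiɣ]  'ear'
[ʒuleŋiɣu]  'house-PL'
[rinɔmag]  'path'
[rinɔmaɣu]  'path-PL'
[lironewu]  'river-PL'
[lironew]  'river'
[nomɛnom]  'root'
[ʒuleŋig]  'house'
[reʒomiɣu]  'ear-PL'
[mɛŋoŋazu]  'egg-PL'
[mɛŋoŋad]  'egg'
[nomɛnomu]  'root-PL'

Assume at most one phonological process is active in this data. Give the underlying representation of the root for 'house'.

/ʒuleŋig/

The stem for 'house' ends in [g] in [ʒuleŋig] but [ɣ] in [ʒuleŋiɣu].
The stem 'ear' ([reʒomiɣ], [reʒomiɣu]) shows [ɣ] unchanged in both environments, so [ɣ] cannot be basic with [g] derived in isolation.
The alternation reflects intervocalic spirantization: voiced stops become fricatives between vowels. /g/ is underlying.
Hence 'house' is /ʒuleŋig/ underlyingly.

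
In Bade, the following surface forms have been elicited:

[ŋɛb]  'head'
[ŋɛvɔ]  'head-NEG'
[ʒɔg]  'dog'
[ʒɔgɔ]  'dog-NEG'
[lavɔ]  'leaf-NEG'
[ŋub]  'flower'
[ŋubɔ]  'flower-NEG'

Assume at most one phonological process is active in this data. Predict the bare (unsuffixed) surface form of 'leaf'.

The stem for 'head' ends in [b] in [ŋɛb] but [v] in [ŋɛvɔ].
Compare 'flower', with invariant [b] in [ŋub] and [ŋubɔ]: an analysis with underlying /b/ and a rule producing [v] before the NEG suffix would wrongly predict alternation here too.
Therefore /v/ is basic and [b] is derived by word-final hardening (voiced fricatives become stops word-finally).
The one attested form of 'leaf', [lavɔ], shows underlying /lav/. Applying the same rule word-finally gives [lab].

[lab]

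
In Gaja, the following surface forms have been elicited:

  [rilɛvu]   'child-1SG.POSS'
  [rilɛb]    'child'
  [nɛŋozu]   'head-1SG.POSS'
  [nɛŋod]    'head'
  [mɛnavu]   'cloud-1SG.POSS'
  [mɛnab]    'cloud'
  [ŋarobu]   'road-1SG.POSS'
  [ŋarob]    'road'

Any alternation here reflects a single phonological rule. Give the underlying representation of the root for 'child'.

/rilɛv/

'child' shows [v] ~ [b] at the end of the stem ([rilɛvu] vs [rilɛb]).
Compare 'road', with invariant [b] in [ŋarobu] and [ŋarob]: an analysis with underlying /b/ and a rule producing [v] before the 1SG.POSS suffix would wrongly predict alternation here too.
Therefore /v/ is basic and [b] is derived by word-final hardening (voiced fricatives become stops word-finally).
The underlying form of 'child' is therefore /rilɛv/.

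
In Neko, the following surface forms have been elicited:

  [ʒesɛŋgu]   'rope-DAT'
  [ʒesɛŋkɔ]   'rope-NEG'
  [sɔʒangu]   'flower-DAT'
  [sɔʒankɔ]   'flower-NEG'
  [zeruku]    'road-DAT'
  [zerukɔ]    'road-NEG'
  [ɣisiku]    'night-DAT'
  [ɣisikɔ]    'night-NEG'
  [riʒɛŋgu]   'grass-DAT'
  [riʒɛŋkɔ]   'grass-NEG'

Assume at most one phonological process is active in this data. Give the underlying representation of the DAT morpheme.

The DAT morpheme has two allomorphs, [-gu] and [-ku].
The NEG suffix, which begins with [k], is invariant after every stem; so [k] is not altered by any rule here.
So the underlying form is /-gu/, and voiced stops become voiceless after a vowel.

/-gu/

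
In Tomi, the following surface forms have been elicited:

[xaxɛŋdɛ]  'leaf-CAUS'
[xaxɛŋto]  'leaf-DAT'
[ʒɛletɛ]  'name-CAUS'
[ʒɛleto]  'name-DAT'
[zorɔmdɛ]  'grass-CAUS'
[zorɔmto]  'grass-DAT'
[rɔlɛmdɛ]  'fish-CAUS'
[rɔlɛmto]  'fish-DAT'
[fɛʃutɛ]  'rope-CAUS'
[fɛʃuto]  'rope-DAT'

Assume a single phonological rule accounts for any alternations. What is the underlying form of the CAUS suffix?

The CAUS suffix surfaces as [-dɛ] and [-tɛ], depending on the final segment of the stem.
By contrast the DAT suffix keeps its initial [t] throughout — that segment must be underlying.
So the underlying form is /-dɛ/, and voiced stops become voiceless after a vowel.

/-dɛ/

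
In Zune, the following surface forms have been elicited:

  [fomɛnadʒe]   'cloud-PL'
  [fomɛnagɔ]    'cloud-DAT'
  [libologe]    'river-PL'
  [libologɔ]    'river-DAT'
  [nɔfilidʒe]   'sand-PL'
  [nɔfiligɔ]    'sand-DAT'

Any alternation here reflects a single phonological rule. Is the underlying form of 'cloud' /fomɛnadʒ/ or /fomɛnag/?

In [fomɛnadʒe] and [fomɛnagɔ] the final segment of 'cloud' alternates: [dʒ] ~ [g].
But 'river' keeps [g] in both environments ([libologe], [libologɔ]), so there is no rule changing /g/ to [dʒ] before the PL suffix.
Therefore /dʒ/ is basic and [g] is derived by depalatalization (palato-alveolar /dʒ/ becomes [g] when no front vowel follows).

/fomɛnadʒ/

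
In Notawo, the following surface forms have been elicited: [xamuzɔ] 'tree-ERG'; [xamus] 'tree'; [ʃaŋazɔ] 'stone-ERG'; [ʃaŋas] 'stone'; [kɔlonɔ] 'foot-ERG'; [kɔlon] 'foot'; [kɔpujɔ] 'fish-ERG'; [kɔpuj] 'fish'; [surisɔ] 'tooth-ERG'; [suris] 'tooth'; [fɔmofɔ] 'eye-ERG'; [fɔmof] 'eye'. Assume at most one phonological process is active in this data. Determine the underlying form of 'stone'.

In [ʃaŋazɔ] and [ʃaŋas] the final segment of 'stone' alternates: [z] ~ [s].
But 'tooth' keeps [s] in both environments ([surisɔ], [suris]), so there is no rule changing /s/ to [z] before the ERG suffix.
The underlying segment must be /z/; voiced obstruents become voiceless word-finally, yielding [s] there.

/ʃaŋaz/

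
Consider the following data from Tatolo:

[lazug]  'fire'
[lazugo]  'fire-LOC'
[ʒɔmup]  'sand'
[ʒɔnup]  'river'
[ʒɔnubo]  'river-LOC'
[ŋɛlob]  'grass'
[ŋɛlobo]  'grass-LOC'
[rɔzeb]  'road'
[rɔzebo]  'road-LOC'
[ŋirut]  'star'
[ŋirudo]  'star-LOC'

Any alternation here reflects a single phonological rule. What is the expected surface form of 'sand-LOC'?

In [ʒɔnup] and [ʒɔnubo] the final segment of 'river' alternates: [p] ~ [b].
The stem 'road' ([rɔzeb], [rɔzebo]) shows [b] unchanged in both environments, so [b] cannot be basic with [p] derived in isolation.
Therefore /p/ is basic and [b] is derived by intervocalic voicing (voiceless stops become voiced between vowels).
The one attested form of 'sand', [ʒɔmup], shows underlying /ʒɔmup/. Applying the same rule between vowels gives [ʒɔmubo].

[ʒɔmubo]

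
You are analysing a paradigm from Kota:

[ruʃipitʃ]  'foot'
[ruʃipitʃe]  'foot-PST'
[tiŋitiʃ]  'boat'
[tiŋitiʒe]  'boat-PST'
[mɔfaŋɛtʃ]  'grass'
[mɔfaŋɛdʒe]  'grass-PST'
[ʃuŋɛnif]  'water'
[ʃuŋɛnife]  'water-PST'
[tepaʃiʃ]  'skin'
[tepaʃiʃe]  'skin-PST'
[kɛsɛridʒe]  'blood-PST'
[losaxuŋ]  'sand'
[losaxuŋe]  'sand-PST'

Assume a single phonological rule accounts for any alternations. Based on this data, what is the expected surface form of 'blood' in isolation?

[kɛsɛritʃ]

The stem for 'grass' ends in [tʃ] in [mɔfaŋɛtʃ] but [dʒ] in [mɔfaŋɛdʒe].
But 'foot' keeps [tʃ] in both environments ([ruʃipitʃ], [ruʃipitʃe]), so there is no rule changing /tʃ/ to [dʒ] before the PST suffix.
The underlying segment must be /dʒ/; voiced obstruents become voiceless word-finally, yielding [tʃ] there.
The one attested form of 'blood', [kɛsɛridʒe], shows underlying /kɛsɛridʒ/. Applying the same rule word-finally gives [kɛsɛritʃ].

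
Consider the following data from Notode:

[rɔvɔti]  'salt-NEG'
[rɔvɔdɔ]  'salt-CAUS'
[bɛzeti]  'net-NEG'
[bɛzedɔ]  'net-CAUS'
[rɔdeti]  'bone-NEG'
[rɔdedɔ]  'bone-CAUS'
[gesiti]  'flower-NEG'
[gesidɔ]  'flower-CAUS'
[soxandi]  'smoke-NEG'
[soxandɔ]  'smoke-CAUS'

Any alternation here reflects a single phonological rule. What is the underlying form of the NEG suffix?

/-ti/

The NEG morpheme has two allomorphs, [-di] and [-ti].
By contrast the CAUS suffix keeps its initial [d] throughout — that segment must be underlying.
The NEG suffix is therefore /-ti/ underlyingly, with post-nasal voicing: voiceless stops become voiced after a nasal.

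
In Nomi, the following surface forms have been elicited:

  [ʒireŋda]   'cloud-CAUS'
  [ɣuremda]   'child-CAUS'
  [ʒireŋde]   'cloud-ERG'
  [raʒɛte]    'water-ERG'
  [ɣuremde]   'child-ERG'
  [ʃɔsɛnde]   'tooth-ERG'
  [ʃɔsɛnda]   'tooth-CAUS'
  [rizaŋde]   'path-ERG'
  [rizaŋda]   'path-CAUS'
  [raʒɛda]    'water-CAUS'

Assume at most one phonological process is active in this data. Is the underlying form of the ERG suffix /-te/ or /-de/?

The ERG suffix surfaces as [-de] and [-te], depending on the final segment of the stem.
The CAUS suffix, which begins with [d], is invariant after every stem; so [d] is not altered by any rule here.
The ERG suffix is therefore /-te/ underlyingly, with post-nasal voicing: voiceless stops become voiced after a nasal.

/-te/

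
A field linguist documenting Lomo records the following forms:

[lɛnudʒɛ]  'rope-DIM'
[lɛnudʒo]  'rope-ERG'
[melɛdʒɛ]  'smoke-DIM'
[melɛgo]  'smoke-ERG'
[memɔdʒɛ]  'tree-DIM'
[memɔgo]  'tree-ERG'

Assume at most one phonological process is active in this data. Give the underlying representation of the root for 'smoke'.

/melɛg/

The root 'smoke' surfaces as [melɛdʒɛ] and [melɛgo], with a stem-final [dʒ] ~ [g] alternation.
But 'rope' keeps [dʒ] in both environments ([lɛnudʒɛ], [lɛnudʒo]), so there is no rule changing /dʒ/ to [g] before the ERG suffix.
Therefore /g/ is basic and [dʒ] is derived by palatalization before a front vowel (/g/ becomes palato-alveolar [dʒ] before a front vowel).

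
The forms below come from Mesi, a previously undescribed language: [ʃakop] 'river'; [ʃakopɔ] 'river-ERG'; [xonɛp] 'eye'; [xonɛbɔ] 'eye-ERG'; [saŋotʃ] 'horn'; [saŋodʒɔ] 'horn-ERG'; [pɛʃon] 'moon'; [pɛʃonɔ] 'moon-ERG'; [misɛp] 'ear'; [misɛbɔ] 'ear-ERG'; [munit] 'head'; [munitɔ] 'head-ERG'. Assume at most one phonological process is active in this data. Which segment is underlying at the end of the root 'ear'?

/b/

The stem for 'ear' ends in [p] in [misɛp] but [b] in [misɛbɔ].
The stem 'river' ([ʃakop], [ʃakopɔ]) shows [p] unchanged in both environments, so [p] cannot be basic with [b] derived before the ERG suffix.
The alternation reflects word-final obstruent devoicing: voiced obstruents become voiceless word-finally. /b/ is underlying.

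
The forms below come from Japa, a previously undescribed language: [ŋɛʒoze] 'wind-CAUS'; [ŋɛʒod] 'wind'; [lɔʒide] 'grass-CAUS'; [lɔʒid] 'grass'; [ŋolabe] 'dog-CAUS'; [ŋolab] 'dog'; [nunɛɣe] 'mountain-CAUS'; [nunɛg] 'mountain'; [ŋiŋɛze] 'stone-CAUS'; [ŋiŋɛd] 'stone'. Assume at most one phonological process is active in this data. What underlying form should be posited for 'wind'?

/ŋɛʒoz/

In [ŋɛʒoze] and [ŋɛʒod] the final segment of 'wind' alternates: [z] ~ [d].
But 'grass' keeps [d] in both environments ([lɔʒide], [lɔʒid]), so there is no rule changing /d/ to [z] before the CAUS suffix.
The alternation reflects word-final hardening: voiced fricatives become stops word-finally. /z/ is underlying.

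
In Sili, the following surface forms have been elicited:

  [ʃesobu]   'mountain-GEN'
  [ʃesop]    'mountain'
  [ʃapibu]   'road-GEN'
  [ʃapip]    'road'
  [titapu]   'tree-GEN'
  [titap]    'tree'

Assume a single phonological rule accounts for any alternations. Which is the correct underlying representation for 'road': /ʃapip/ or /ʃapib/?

/ʃapib/

'road' shows [b] ~ [p] at the end of the stem ([ʃapibu] vs [ʃapip]).
If /p/ were underlying and a rule turned it into [b] before the GEN suffix, 'tree' would also alternate; but it has [p] in both [titapu] and [titap].
The alternation reflects word-final obstruent devoicing: voiced obstruents become voiceless word-finally. /b/ is underlying.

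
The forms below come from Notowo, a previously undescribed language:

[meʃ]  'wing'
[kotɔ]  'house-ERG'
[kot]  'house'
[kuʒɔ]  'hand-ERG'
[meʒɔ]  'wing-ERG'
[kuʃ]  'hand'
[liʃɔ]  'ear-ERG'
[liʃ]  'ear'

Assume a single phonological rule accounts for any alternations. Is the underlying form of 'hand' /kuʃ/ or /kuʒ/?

/kuʒ/

The root 'hand' surfaces as [kuʃ] and [kuʒɔ], with a stem-final [ʃ] ~ [ʒ] alternation.
Compare 'ear', with invariant [ʃ] in [liʃ] and [liʃɔ]: an analysis with underlying /ʃ/ and a rule producing [ʒ] before the ERG suffix would wrongly predict alternation here too.
The alternation reflects word-final obstruent devoicing: voiced obstruents become voiceless word-finally. /ʒ/ is underlying.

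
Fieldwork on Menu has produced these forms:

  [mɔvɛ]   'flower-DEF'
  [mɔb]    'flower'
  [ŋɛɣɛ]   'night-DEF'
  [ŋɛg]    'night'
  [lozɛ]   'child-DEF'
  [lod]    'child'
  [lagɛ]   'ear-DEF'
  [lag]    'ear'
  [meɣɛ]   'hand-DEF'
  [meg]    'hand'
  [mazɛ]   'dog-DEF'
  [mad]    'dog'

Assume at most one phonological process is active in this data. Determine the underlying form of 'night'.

In [ŋɛɣɛ] and [ŋɛg] the final segment of 'night' alternates: [ɣ] ~ [g].
Compare 'ear', with invariant [g] in [lagɛ] and [lag]: an analysis with underlying /g/ and a rule producing [ɣ] before the DEF suffix would wrongly predict alternation here too.
The underlying segment must be /ɣ/; voiced fricatives become stops word-finally, yielding [g] there.

/ŋɛɣ/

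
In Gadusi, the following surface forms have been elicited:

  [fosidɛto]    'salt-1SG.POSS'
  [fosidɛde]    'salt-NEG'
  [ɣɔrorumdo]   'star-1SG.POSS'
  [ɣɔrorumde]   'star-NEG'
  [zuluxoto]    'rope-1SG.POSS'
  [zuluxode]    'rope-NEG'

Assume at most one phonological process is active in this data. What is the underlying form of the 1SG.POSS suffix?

The 1SG.POSS morpheme has two allomorphs, [-do] and [-to].
By contrast the NEG suffix keeps its initial [d] throughout — that segment must be underlying.
So the underlying form is /-to/, and voiceless stops become voiced after a nasal.

/-to/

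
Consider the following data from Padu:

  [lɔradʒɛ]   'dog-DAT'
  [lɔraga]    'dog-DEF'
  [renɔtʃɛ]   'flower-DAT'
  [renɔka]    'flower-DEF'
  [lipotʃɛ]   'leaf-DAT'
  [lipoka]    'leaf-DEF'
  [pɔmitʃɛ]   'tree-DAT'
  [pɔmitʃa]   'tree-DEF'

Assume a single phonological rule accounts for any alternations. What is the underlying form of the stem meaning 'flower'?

In [renɔtʃɛ] and [renɔka] the final segment of 'flower' alternates: [tʃ] ~ [k].
If /tʃ/ were underlying and a rule turned it into [k] before the DEF suffix, 'tree' would also alternate; but it has [tʃ] in both [pɔmitʃɛ] and [pɔmitʃa].
Therefore /k/ is basic and [tʃ] is derived by palatalization before a front vowel (/k/ and /g/ become palato-alveolar [tʃ] and [dʒ] before a front vowel).
The underlying form of 'flower' is therefore /renɔk/.

/renɔk/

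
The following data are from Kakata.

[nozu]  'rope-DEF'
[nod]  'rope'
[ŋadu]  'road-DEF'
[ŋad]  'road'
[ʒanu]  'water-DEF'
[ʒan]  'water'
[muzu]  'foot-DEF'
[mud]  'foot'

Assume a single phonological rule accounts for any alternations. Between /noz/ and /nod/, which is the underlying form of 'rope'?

/noz/

The root 'rope' surfaces as [nozu] and [nod], with a stem-final [z] ~ [d] alternation.
If /d/ were underlying and a rule turned it into [z] before the DEF suffix, 'road' would also alternate; but it has [d] in both [ŋadu] and [ŋad].
So /z/ is underlying, and a rule of word-final hardening — voiced fricatives become stops word-finally — gives [d].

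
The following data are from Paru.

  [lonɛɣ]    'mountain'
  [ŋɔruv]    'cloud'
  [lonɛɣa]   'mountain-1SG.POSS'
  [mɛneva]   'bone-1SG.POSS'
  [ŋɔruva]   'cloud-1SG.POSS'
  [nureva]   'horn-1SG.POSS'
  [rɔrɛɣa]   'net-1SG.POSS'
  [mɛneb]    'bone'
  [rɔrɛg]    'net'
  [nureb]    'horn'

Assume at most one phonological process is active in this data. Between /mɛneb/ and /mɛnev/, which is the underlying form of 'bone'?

The stem for 'bone' ends in [v] in [mɛneva] but [b] in [mɛneb].
If /v/ were underlying and a rule turned it into [b] in isolation, 'cloud' would also alternate; but it has [v] in both [ŋɔruva] and [ŋɔruv].
So /b/ is underlying, and a rule of intervocalic spirantization — voiced stops become fricatives between vowels — gives [v].

/mɛneb/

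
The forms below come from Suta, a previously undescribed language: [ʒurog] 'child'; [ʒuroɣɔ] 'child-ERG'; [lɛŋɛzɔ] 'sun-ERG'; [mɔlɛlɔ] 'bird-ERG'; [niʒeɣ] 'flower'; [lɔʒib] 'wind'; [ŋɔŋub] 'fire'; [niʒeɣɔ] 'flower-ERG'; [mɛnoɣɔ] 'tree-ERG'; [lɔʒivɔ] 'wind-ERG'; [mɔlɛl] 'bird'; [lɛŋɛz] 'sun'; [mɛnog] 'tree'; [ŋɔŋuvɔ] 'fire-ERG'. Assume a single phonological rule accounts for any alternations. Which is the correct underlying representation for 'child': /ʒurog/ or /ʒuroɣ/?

/ʒurog/

'child' shows [g] ~ [ɣ] at the end of the stem ([ʒurog] vs [ʒuroɣɔ]).
Compare 'flower', with invariant [ɣ] in [niʒeɣ] and [niʒeɣɔ]: an analysis with underlying /ɣ/ and a rule producing [g] in isolation would wrongly predict alternation here too.
The alternation reflects intervocalic spirantization: voiced stops become fricatives between vowels. /g/ is underlying.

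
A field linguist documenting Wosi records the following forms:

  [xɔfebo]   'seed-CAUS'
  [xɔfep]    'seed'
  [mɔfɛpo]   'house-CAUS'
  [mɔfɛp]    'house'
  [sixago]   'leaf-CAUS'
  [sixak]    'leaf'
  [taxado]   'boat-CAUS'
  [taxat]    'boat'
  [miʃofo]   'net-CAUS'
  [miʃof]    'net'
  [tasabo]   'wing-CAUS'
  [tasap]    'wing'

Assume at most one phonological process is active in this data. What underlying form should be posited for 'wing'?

In [tasabo] and [tasap] the final segment of 'wing' alternates: [b] ~ [p].
But 'house' keeps [p] in both environments ([mɔfɛpo], [mɔfɛp]), so there is no rule changing /p/ to [b] before the CAUS suffix.
So /b/ is underlying, and a rule of word-final obstruent devoicing — voiced obstruents become voiceless word-finally — gives [p].
The underlying form of 'wing' is therefore /tasab/.

/tasab/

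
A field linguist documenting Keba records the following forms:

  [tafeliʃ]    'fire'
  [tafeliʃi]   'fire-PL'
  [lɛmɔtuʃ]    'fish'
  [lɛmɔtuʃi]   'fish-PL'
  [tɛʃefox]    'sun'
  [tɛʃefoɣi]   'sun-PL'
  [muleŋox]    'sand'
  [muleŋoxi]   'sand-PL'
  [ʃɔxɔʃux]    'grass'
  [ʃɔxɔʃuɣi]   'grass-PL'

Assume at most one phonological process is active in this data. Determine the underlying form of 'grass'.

'grass' shows [x] ~ [ɣ] at the end of the stem ([ʃɔxɔʃux] vs [ʃɔxɔʃuɣi]).
But 'sand' keeps [x] in both environments ([muleŋox], [muleŋoxi]), so there is no rule changing /x/ to [ɣ] before the PL suffix.
The underlying segment must be /ɣ/; voiced obstruents become voiceless word-finally, yielding [x] there.
Hence 'grass' is /ʃɔxɔʃuɣ/ underlyingly.

/ʃɔxɔʃuɣ/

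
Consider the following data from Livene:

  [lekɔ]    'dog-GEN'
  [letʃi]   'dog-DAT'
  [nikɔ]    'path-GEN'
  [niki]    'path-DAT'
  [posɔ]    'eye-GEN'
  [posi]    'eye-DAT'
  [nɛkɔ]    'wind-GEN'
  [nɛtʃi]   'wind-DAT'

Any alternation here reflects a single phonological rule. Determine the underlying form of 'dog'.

'dog' shows [k] ~ [tʃ] at the end of the stem ([lekɔ] vs [letʃi]).
Compare 'path', with invariant [k] in [nikɔ] and [niki]: an analysis with underlying /k/ and a rule producing [tʃ] before the DAT suffix would wrongly predict alternation here too.
The underlying segment must be /tʃ/; palato-alveolar /tʃ/ becomes [k] when no front vowel follows, yielding [k] there.
So 'dog' = /letʃ/.

/letʃ/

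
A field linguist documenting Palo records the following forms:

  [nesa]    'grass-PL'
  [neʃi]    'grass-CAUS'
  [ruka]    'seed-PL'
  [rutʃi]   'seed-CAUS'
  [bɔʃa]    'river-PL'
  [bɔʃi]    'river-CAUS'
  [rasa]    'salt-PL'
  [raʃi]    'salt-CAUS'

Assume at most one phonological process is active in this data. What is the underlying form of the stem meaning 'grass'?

/nes/

'grass' shows [s] ~ [ʃ] at the end of the stem ([nesa] vs [neʃi]).
Compare 'river', with invariant [ʃ] in [bɔʃa] and [bɔʃi]: an analysis with underlying /ʃ/ and a rule producing [s] before the PL suffix would wrongly predict alternation here too.
The underlying segment must be /s/; /k/ and /s/ become palato-alveolar [tʃ] and [ʃ] before a front vowel, yielding [ʃ] there.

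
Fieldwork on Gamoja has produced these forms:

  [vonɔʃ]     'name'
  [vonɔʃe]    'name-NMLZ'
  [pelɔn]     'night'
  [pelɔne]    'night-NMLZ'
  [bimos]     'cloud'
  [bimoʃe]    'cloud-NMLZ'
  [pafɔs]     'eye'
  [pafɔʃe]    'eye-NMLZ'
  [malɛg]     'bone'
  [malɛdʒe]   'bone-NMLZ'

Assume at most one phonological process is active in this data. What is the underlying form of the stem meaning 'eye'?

The stem for 'eye' ends in [s] in [pafɔs] but [ʃ] in [pafɔʃe].
The stem 'name' ([vonɔʃ], [vonɔʃe]) shows [ʃ] unchanged in both environments, so [ʃ] cannot be basic with [s] derived in isolation.
The underlying segment must be /s/; /g/ and /s/ become palato-alveolar [dʒ] and [ʃ] before a front vowel, yielding [ʃ] there.

/pafɔs/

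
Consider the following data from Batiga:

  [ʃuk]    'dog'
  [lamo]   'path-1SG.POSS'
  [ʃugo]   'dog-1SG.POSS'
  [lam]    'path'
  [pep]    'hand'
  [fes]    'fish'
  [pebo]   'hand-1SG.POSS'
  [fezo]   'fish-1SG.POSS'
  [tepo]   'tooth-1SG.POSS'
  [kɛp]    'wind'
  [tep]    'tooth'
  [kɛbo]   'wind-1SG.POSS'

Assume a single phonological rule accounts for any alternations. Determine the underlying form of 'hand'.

/peb/

The stem for 'hand' ends in [b] in [pebo] but [p] in [pep].
But 'tooth' keeps [p] in both environments ([tepo], [tep]), so there is no rule changing /p/ to [b] before the 1SG.POSS suffix.
So /b/ is underlying, and a rule of word-final obstruent devoicing — voiced obstruents become voiceless word-finally — gives [p].
Hence 'hand' is /peb/ underlyingly.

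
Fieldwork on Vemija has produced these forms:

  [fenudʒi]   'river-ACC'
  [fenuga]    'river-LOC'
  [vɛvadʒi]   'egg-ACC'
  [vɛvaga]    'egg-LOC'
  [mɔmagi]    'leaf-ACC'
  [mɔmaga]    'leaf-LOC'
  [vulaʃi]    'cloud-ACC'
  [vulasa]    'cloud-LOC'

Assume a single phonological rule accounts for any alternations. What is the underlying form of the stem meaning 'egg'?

The root 'egg' surfaces as [vɛvadʒi] and [vɛvaga], with a stem-final [dʒ] ~ [g] alternation.
If /g/ were underlying and a rule turned it into [dʒ] before the ACC suffix, 'leaf' would also alternate; but it has [g] in both [mɔmagi] and [mɔmaga].
Therefore /dʒ/ is basic and [g] is derived by depalatalization (palato-alveolar /dʒ/ and /ʃ/ become [g] and [s] when no front vowel follows).
The underlying form of 'egg' is therefore /vɛvadʒ/.

/vɛvadʒ/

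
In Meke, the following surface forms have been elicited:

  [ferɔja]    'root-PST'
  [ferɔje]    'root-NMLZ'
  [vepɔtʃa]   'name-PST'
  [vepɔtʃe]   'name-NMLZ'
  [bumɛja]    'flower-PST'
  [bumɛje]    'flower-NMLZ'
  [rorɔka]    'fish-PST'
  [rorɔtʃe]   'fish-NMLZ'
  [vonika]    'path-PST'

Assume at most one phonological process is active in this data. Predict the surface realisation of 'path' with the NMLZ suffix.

'fish' shows [k] ~ [tʃ] at the end of the stem ([rorɔka] vs [rorɔtʃe]).
Compare 'name', with invariant [tʃ] in [vepɔtʃa] and [vepɔtʃe]: an analysis with underlying /tʃ/ and a rule producing [k] before the PST suffix would wrongly predict alternation here too.
So /k/ is underlying, and a rule of palatalization before a front vowel — /k/ becomes palato-alveolar [tʃ] before a front vowel — gives [tʃ].
The one attested form of 'path', [vonika], shows underlying /vonik/. Applying the same rule before a front vowel gives [vonitʃe].

[vonitʃe]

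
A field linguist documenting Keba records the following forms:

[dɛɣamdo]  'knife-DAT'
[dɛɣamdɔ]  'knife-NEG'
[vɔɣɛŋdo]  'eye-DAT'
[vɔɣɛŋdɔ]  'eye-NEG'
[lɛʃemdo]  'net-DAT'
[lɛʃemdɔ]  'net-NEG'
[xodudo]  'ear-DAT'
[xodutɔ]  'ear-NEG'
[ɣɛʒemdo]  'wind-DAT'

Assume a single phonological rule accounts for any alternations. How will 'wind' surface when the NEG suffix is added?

The NEG suffix surfaces as [-dɔ] and [-tɔ], depending on the final segment of the stem.
By contrast the DAT suffix keeps its initial [d] throughout — that segment must be underlying.
The NEG suffix is therefore /-tɔ/ underlyingly, with post-nasal voicing: voiceless stops become voiced after a nasal.
After 'wind', which ends in a nasal, the suffix surfaces as [-dɔ], giving [ɣɛʒemdɔ].

[ɣɛʒemdɔ]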